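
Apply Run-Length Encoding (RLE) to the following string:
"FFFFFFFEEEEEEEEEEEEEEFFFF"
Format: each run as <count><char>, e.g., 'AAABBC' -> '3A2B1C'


Scanning runs left to right:
  i=0: run of 'F' x 7 -> '7F'
  i=7: run of 'E' x 14 -> '14E'
  i=21: run of 'F' x 4 -> '4F'

RLE = 7F14E4F


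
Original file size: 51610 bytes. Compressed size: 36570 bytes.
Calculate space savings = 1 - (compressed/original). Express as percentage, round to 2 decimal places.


ratio = compressed/original = 36570/51610 = 0.708584
savings = 1 - ratio = 1 - 0.708584 = 0.291416
as a percentage: 0.291416 * 100 = 29.14%

Space savings = 1 - 36570/51610 = 29.14%


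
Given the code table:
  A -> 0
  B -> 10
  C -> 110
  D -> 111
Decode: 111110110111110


Decoding:
111 -> D
110 -> C
110 -> C
111 -> D
110 -> C


Result: DCCDC


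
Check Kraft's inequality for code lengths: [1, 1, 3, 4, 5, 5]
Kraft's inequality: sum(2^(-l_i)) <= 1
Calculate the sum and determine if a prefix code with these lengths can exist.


Sum = 2^(-1) + 2^(-1) + 2^(-3) + 2^(-4) + 2^(-5) + 2^(-5)
    = 0.5 + 0.5 + 0.125 + 0.0625 + 0.03125 + 0.03125
    = 40/32 = 1.25
Since 1.25 > 1, Kraft's inequality is NOT satisfied.
A prefix code with these lengths CANNOT exist.

Kraft sum = 1.25. Not satisfied.


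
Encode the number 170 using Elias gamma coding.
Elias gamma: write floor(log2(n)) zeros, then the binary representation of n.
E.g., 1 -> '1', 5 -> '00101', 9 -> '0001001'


num_bits = floor(log2(170)) + 1 = 8
leading_zeros = num_bits - 1 = 7
binary(170) = 10101010

Elias gamma(170) = '0000000' + '10101010' = 000000010101010 (15 bits)


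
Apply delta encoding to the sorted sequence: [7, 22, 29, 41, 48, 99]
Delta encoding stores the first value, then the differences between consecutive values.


First value: 7
Deltas:
  22 - 7 = 15
  29 - 22 = 7
  41 - 29 = 12
  48 - 41 = 7
  99 - 48 = 51


Delta encoded: [7, 15, 7, 12, 7, 51]


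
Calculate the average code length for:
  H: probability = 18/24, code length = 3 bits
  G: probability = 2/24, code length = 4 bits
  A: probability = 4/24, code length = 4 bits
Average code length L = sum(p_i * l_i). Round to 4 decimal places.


Weighted contributions p_i * l_i:
  H: (18/24) * 3 = 54/24
  G: (2/24) * 4 = 8/24
  A: (4/24) * 4 = 16/24
Sum = (54 + 8 + 16)/24 = 78/24

L = 78/24 = 3.2500 bits/symbol


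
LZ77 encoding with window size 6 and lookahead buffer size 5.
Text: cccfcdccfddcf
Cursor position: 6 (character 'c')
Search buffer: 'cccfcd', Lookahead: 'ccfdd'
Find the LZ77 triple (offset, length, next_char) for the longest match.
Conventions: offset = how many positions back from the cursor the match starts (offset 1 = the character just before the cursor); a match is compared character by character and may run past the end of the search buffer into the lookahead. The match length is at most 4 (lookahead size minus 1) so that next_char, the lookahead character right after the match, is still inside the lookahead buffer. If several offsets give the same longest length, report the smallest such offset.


Try each offset into the search buffer:
  offset=1 (pos 5, char 'd'): match length 0
  offset=2 (pos 4, char 'c'): match length 1
  offset=3 (pos 3, char 'f'): match length 0
  offset=4 (pos 2, char 'c'): match length 1
  offset=5 (pos 1, char 'c'): match length 3
  offset=6 (pos 0, char 'c'): match length 2
Longest match has length 3 at offset 5.
next_char = character at position 6 + 3 = 9 -> 'd'

Best match: offset=5, length=3 (matching 'ccf' starting at position 1)
LZ77 triple: (5, 3, 'd')


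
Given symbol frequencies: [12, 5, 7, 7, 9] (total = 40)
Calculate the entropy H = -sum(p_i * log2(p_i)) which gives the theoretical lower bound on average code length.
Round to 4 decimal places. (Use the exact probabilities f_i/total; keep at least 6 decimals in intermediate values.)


Per-symbol terms -p_i * log2(p_i) with p_i = f_i/40:
  p = 12/40 = 0.300000: log2(p) = -1.736966, -p*log2(p) = 0.521090
  p = 5/40 = 0.125000: log2(p) = -3.000000, -p*log2(p) = 0.375000
  p = 7/40 = 0.175000: log2(p) = -2.514573, -p*log2(p) = 0.440050
  p = 7/40 = 0.175000: log2(p) = -2.514573, -p*log2(p) = 0.440050
  p = 9/40 = 0.225000: log2(p) = -2.152003, -p*log2(p) = 0.484201
H = 0.521090 + 0.375000 + 0.440050 + 0.440050 + 0.484201 = 2.260391

H = 2.2604 bits/symbol


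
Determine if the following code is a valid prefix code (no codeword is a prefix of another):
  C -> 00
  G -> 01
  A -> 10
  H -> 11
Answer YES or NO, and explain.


Checking each pair (does one codeword prefix another?):
  C='00' vs G='01': no prefix
  C='00' vs A='10': no prefix
  C='00' vs H='11': no prefix
  G='01' vs C='00': no prefix
  G='01' vs A='10': no prefix
  G='01' vs H='11': no prefix
  A='10' vs C='00': no prefix
  A='10' vs G='01': no prefix
  A='10' vs H='11': no prefix
  H='11' vs C='00': no prefix
  H='11' vs G='01': no prefix
  H='11' vs A='10': no prefix
No violation found over all pairs.

YES -- this is a valid prefix code. No codeword is a prefix of any other codeword.


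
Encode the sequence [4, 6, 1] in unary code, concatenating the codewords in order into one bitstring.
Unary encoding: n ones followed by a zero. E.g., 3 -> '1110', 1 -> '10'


Encode each number as n ones followed by a terminating 0:
  4 -> 11110 (5 bits)
  6 -> 1111110 (7 bits)
  1 -> 10 (2 bits)
Total length = 5 + 7 + 2 = 14 bits.

Unary([4, 6, 1]) = 11110111111010 (14 bits)


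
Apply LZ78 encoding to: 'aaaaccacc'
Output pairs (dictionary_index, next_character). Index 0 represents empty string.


LZ78 encoding steps:
Dictionary: {0: ''}
Step 1: w='' (idx 0), next='a' -> output (0, 'a'), add 'a' as idx 1
Step 2: w='a' (idx 1), next='a' -> output (1, 'a'), add 'aa' as idx 2
Step 3: w='a' (idx 1), next='c' -> output (1, 'c'), add 'ac' as idx 3
Step 4: w='' (idx 0), next='c' -> output (0, 'c'), add 'c' as idx 4
Step 5: w='ac' (idx 3), next='c' -> output (3, 'c'), add 'acc' as idx 5


Encoded: [(0, 'a'), (1, 'a'), (1, 'c'), (0, 'c'), (3, 'c')]


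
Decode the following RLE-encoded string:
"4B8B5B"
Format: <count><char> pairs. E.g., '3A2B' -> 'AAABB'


Expanding each <count><char> pair:
  4B -> 'BBBB'
  8B -> 'BBBBBBBB'
  5B -> 'BBBBB'

Decoded = BBBBBBBBBBBBBBBBB


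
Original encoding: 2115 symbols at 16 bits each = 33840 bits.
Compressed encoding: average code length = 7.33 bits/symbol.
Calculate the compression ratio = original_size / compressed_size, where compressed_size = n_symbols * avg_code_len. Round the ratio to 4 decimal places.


original_size = n_symbols * orig_bits = 2115 * 16 = 33840 bits
compressed_size = n_symbols * avg_code_len = 2115 * 7.33 = 15502.95 bits
ratio = original_size / compressed_size = 33840 / 15502.95 = 2.1828

Compression ratio = 2.1828


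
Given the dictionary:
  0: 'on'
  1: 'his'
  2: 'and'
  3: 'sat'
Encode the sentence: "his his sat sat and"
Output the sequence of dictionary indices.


Look up each word in the dictionary:
  'his' -> 1
  'his' -> 1
  'sat' -> 3
  'sat' -> 3
  'and' -> 2

Encoded: [1, 1, 3, 3, 2]


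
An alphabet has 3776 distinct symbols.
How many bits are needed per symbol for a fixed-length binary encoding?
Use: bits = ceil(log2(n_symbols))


log2(3776) = 11.8826
Bracket: 2^11 = 2048 < 3776 <= 2^12 = 4096
So ceil(log2(3776)) = 12

bits = ceil(log2(3776)) = ceil(11.8826) = 12 bits


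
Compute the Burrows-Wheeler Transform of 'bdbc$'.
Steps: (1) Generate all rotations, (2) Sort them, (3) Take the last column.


Rotations (sorted):
  0: $bdbc -> last char: c
  1: bc$bd -> last char: d
  2: bdbc$ -> last char: $
  3: c$bdb -> last char: b
  4: dbc$b -> last char: b


BWT = cd$bb


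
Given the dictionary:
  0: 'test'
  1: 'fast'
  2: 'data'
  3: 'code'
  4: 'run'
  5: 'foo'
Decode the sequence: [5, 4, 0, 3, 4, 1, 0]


Look up each index in the dictionary:
  5 -> 'foo'
  4 -> 'run'
  0 -> 'test'
  3 -> 'code'
  4 -> 'run'
  1 -> 'fast'
  0 -> 'test'

Decoded: "foo run test code run fast test"


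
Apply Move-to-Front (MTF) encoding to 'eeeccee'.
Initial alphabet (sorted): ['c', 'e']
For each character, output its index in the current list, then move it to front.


MTF encoding:
'e': index 1 in ['c', 'e'] -> ['e', 'c']
'e': index 0 in ['e', 'c'] -> ['e', 'c']
'e': index 0 in ['e', 'c'] -> ['e', 'c']
'c': index 1 in ['e', 'c'] -> ['c', 'e']
'c': index 0 in ['c', 'e'] -> ['c', 'e']
'e': index 1 in ['c', 'e'] -> ['e', 'c']
'e': index 0 in ['e', 'c'] -> ['e', 'c']


Output: [1, 0, 0, 1, 0, 1, 0]


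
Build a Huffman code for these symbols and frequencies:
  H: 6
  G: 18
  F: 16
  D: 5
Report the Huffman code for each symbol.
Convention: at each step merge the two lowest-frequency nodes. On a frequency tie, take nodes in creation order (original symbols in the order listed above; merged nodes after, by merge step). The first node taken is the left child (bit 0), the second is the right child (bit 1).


Huffman tree construction:
Step 1: Merge D(5) + H(6) = 11
Step 2: Merge (D+H)(11) + F(16) = 27
Step 3: Merge G(18) + ((D+H)+F)(27) = 45
Read each symbol's code off the tree from the root (left child = 0, right child = 1).

Codes:
  H: 101 (length 3)
  G: 0 (length 1)
  F: 11 (length 2)
  D: 100 (length 3)
Average code length: 83/45 = 1.8444 bits/symbol


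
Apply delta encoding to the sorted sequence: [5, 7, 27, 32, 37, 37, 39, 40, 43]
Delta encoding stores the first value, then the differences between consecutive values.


First value: 5
Deltas:
  7 - 5 = 2
  27 - 7 = 20
  32 - 27 = 5
  37 - 32 = 5
  37 - 37 = 0
  39 - 37 = 2
  40 - 39 = 1
  43 - 40 = 3


Delta encoded: [5, 2, 20, 5, 5, 0, 2, 1, 3]


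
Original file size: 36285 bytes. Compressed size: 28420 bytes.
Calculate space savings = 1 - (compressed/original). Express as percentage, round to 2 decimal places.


ratio = compressed/original = 28420/36285 = 0.783244
savings = 1 - ratio = 1 - 0.783244 = 0.216756
as a percentage: 0.216756 * 100 = 21.68%

Space savings = 1 - 28420/36285 = 21.68%


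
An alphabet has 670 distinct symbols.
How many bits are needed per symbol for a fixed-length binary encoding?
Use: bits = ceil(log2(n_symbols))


log2(670) = 9.388
Bracket: 2^9 = 512 < 670 <= 2^10 = 1024
So ceil(log2(670)) = 10

bits = ceil(log2(670)) = ceil(9.388) = 10 bits


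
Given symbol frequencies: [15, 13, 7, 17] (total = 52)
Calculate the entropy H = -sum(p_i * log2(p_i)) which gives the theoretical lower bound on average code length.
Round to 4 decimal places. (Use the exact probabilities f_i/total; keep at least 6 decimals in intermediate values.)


Per-symbol terms -p_i * log2(p_i) with p_i = f_i/52:
  p = 15/52 = 0.288462: log2(p) = -1.793549, -p*log2(p) = 0.517370
  p = 13/52 = 0.250000: log2(p) = -2.000000, -p*log2(p) = 0.500000
  p = 7/52 = 0.134615: log2(p) = -2.893085, -p*log2(p) = 0.389454
  p = 17/52 = 0.326923: log2(p) = -1.612977, -p*log2(p) = 0.527319
H = 0.517370 + 0.500000 + 0.389454 + 0.527319 = 1.934143

H = 1.9341 bits/symbol


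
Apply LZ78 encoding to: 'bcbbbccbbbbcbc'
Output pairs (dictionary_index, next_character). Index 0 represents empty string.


LZ78 encoding steps:
Dictionary: {0: ''}
Step 1: w='' (idx 0), next='b' -> output (0, 'b'), add 'b' as idx 1
Step 2: w='' (idx 0), next='c' -> output (0, 'c'), add 'c' as idx 2
Step 3: w='b' (idx 1), next='b' -> output (1, 'b'), add 'bb' as idx 3
Step 4: w='b' (idx 1), next='c' -> output (1, 'c'), add 'bc' as idx 4
Step 5: w='c' (idx 2), next='b' -> output (2, 'b'), add 'cb' as idx 5
Step 6: w='bb' (idx 3), next='b' -> output (3, 'b'), add 'bbb' as idx 6
Step 7: w='cb' (idx 5), next='c' -> output (5, 'c'), add 'cbc' as idx 7


Encoded: [(0, 'b'), (0, 'c'), (1, 'b'), (1, 'c'), (2, 'b'), (3, 'b'), (5, 'c')]


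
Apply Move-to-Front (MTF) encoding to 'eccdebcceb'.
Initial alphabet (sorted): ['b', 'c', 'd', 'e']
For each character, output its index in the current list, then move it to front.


MTF encoding:
'e': index 3 in ['b', 'c', 'd', 'e'] -> ['e', 'b', 'c', 'd']
'c': index 2 in ['e', 'b', 'c', 'd'] -> ['c', 'e', 'b', 'd']
'c': index 0 in ['c', 'e', 'b', 'd'] -> ['c', 'e', 'b', 'd']
'd': index 3 in ['c', 'e', 'b', 'd'] -> ['d', 'c', 'e', 'b']
'e': index 2 in ['d', 'c', 'e', 'b'] -> ['e', 'd', 'c', 'b']
'b': index 3 in ['e', 'd', 'c', 'b'] -> ['b', 'e', 'd', 'c']
'c': index 3 in ['b', 'e', 'd', 'c'] -> ['c', 'b', 'e', 'd']
'c': index 0 in ['c', 'b', 'e', 'd'] -> ['c', 'b', 'e', 'd']
'e': index 2 in ['c', 'b', 'e', 'd'] -> ['e', 'c', 'b', 'd']
'b': index 2 in ['e', 'c', 'b', 'd'] -> ['b', 'e', 'c', 'd']


Output: [3, 2, 0, 3, 2, 3, 3, 0, 2, 2]


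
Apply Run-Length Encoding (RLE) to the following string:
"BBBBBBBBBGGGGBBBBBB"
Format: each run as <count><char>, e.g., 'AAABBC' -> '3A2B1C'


Scanning runs left to right:
  i=0: run of 'B' x 9 -> '9B'
  i=9: run of 'G' x 4 -> '4G'
  i=13: run of 'B' x 6 -> '6B'

RLE = 9B4G6B


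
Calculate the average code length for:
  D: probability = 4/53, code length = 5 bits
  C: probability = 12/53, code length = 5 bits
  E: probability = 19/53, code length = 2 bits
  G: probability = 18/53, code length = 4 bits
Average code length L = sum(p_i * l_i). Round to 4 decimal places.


Weighted contributions p_i * l_i:
  D: (4/53) * 5 = 20/53
  C: (12/53) * 5 = 60/53
  E: (19/53) * 2 = 38/53
  G: (18/53) * 4 = 72/53
Sum = (20 + 60 + 38 + 72)/53 = 190/53

L = 190/53 = 3.5849 bits/symbol


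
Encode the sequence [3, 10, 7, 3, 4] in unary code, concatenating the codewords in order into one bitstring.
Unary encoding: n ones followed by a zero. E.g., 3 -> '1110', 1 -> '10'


Encode each number as n ones followed by a terminating 0:
  3 -> 1110 (4 bits)
  10 -> 11111111110 (11 bits)
  7 -> 11111110 (8 bits)
  3 -> 1110 (4 bits)
  4 -> 11110 (5 bits)
Total length = 4 + 11 + 8 + 4 + 5 = 32 bits.

Unary([3, 10, 7, 3, 4]) = 11101111111111011111110111011110 (32 bits)


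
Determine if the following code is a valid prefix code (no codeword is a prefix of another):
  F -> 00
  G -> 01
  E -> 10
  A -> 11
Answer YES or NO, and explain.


Checking each pair (does one codeword prefix another?):
  F='00' vs G='01': no prefix
  F='00' vs E='10': no prefix
  F='00' vs A='11': no prefix
  G='01' vs F='00': no prefix
  G='01' vs E='10': no prefix
  G='01' vs A='11': no prefix
  E='10' vs F='00': no prefix
  E='10' vs G='01': no prefix
  E='10' vs A='11': no prefix
  A='11' vs F='00': no prefix
  A='11' vs G='01': no prefix
  A='11' vs E='10': no prefix
No violation found over all pairs.

YES -- this is a valid prefix code. No codeword is a prefix of any other codeword.


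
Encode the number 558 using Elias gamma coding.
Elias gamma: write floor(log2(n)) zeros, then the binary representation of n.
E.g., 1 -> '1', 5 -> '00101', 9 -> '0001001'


num_bits = floor(log2(558)) + 1 = 10
leading_zeros = num_bits - 1 = 9
binary(558) = 1000101110

Elias gamma(558) = '000000000' + '1000101110' = 0000000001000101110 (19 bits)


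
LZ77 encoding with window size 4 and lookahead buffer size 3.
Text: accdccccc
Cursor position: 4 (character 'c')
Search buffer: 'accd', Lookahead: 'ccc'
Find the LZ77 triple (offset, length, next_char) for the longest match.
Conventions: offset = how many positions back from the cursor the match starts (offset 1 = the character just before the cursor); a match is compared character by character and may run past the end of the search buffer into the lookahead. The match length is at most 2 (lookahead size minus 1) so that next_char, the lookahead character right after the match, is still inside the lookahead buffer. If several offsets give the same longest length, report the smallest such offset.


Try each offset into the search buffer:
  offset=1 (pos 3, char 'd'): match length 0
  offset=2 (pos 2, char 'c'): match length 1
  offset=3 (pos 1, char 'c'): match length 2
  offset=4 (pos 0, char 'a'): match length 0
Longest match has length 2 at offset 3.
next_char = character at position 4 + 2 = 6 -> 'c'

Best match: offset=3, length=2 (matching 'cc' starting at position 1)
LZ77 triple: (3, 2, 'c')


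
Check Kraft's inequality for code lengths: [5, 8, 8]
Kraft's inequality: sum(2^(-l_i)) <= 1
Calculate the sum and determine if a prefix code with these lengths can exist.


Sum = 2^(-5) + 2^(-8) + 2^(-8)
    = 0.03125 + 0.00390625 + 0.00390625
    = 10/256 = 0.0390625
Since 0.0390625 <= 1, Kraft's inequality IS satisfied.
A prefix code with these lengths CAN exist.

Kraft sum = 0.0390625. Satisfied.


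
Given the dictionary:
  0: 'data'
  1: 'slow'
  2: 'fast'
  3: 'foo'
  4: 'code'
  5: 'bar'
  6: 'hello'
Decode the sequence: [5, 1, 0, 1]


Look up each index in the dictionary:
  5 -> 'bar'
  1 -> 'slow'
  0 -> 'data'
  1 -> 'slow'

Decoded: "bar slow data slow"


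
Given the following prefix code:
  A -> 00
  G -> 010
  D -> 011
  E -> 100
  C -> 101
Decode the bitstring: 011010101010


Decoding step by step:
Bits 011 -> D
Bits 010 -> G
Bits 101 -> C
Bits 010 -> G


Decoded message: DGCG


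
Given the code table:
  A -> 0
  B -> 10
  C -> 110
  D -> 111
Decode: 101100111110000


Decoding:
10 -> B
110 -> C
0 -> A
111 -> D
110 -> C
0 -> A
0 -> A
0 -> A


Result: BCADCAAA


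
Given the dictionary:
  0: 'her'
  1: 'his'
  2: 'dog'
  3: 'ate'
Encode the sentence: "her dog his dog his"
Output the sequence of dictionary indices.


Look up each word in the dictionary:
  'her' -> 0
  'dog' -> 2
  'his' -> 1
  'dog' -> 2
  'his' -> 1

Encoded: [0, 2, 1, 2, 1]


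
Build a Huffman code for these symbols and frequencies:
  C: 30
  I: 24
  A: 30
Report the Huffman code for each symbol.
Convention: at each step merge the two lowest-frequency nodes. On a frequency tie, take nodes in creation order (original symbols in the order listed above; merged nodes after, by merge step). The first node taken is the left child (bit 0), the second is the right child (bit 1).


Huffman tree construction:
Step 1: Merge I(24) + C(30) = 54
Step 2: Merge A(30) + (I+C)(54) = 84
Read each symbol's code off the tree from the root (left child = 0, right child = 1).

Codes:
  C: 11 (length 2)
  I: 10 (length 2)
  A: 0 (length 1)
Average code length: 138/84 = 1.6429 bits/symbol


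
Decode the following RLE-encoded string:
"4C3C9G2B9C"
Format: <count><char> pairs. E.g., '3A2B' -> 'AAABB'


Expanding each <count><char> pair:
  4C -> 'CCCC'
  3C -> 'CCC'
  9G -> 'GGGGGGGGG'
  2B -> 'BB'
  9C -> 'CCCCCCCCC'

Decoded = CCCCCCCGGGGGGGGGBBCCCCCCCCC


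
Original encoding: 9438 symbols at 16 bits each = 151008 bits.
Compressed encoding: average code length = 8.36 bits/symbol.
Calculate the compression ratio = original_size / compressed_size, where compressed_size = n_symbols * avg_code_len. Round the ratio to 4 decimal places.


original_size = n_symbols * orig_bits = 9438 * 16 = 151008 bits
compressed_size = n_symbols * avg_code_len = 9438 * 8.36 = 78901.68 bits
ratio = original_size / compressed_size = 151008 / 78901.68 = 1.9139

Compression ratio = 1.9139


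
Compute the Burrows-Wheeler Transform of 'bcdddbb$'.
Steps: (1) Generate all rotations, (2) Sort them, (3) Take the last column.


Rotations (sorted):
  0: $bcdddbb -> last char: b
  1: b$bcdddb -> last char: b
  2: bb$bcddd -> last char: d
  3: bcdddbb$ -> last char: $
  4: cdddbb$b -> last char: b
  5: dbb$bcdd -> last char: d
  6: ddbb$bcd -> last char: d
  7: dddbb$bc -> last char: c


BWT = bbd$bddc


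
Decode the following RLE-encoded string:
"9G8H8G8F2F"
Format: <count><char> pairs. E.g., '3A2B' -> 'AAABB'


Expanding each <count><char> pair:
  9G -> 'GGGGGGGGG'
  8H -> 'HHHHHHHH'
  8G -> 'GGGGGGGG'
  8F -> 'FFFFFFFF'
  2F -> 'FF'

Decoded = GGGGGGGGGHHHHHHHHGGGGGGGGFFFFFFFFFF


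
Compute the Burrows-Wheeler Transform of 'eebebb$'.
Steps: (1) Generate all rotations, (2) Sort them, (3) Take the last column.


Rotations (sorted):
  0: $eebebb -> last char: b
  1: b$eebeb -> last char: b
  2: bb$eebe -> last char: e
  3: bebb$ee -> last char: e
  4: ebb$eeb -> last char: b
  5: ebebb$e -> last char: e
  6: eebebb$ -> last char: $


BWT = bbeebe$


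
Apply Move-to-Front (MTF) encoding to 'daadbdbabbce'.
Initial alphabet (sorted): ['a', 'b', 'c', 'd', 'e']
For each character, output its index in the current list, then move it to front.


MTF encoding:
'd': index 3 in ['a', 'b', 'c', 'd', 'e'] -> ['d', 'a', 'b', 'c', 'e']
'a': index 1 in ['d', 'a', 'b', 'c', 'e'] -> ['a', 'd', 'b', 'c', 'e']
'a': index 0 in ['a', 'd', 'b', 'c', 'e'] -> ['a', 'd', 'b', 'c', 'e']
'd': index 1 in ['a', 'd', 'b', 'c', 'e'] -> ['d', 'a', 'b', 'c', 'e']
'b': index 2 in ['d', 'a', 'b', 'c', 'e'] -> ['b', 'd', 'a', 'c', 'e']
'd': index 1 in ['b', 'd', 'a', 'c', 'e'] -> ['d', 'b', 'a', 'c', 'e']
'b': index 1 in ['d', 'b', 'a', 'c', 'e'] -> ['b', 'd', 'a', 'c', 'e']
'a': index 2 in ['b', 'd', 'a', 'c', 'e'] -> ['a', 'b', 'd', 'c', 'e']
'b': index 1 in ['a', 'b', 'd', 'c', 'e'] -> ['b', 'a', 'd', 'c', 'e']
'b': index 0 in ['b', 'a', 'd', 'c', 'e'] -> ['b', 'a', 'd', 'c', 'e']
'c': index 3 in ['b', 'a', 'd', 'c', 'e'] -> ['c', 'b', 'a', 'd', 'e']
'e': index 4 in ['c', 'b', 'a', 'd', 'e'] -> ['e', 'c', 'b', 'a', 'd']


Output: [3, 1, 0, 1, 2, 1, 1, 2, 1, 0, 3, 4]


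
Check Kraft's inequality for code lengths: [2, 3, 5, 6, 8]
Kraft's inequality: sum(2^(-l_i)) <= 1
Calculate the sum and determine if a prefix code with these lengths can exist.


Sum = 2^(-2) + 2^(-3) + 2^(-5) + 2^(-6) + 2^(-8)
    = 0.25 + 0.125 + 0.03125 + 0.015625 + 0.00390625
    = 109/256 = 0.42578125
Since 0.42578125 <= 1, Kraft's inequality IS satisfied.
A prefix code with these lengths CAN exist.

Kraft sum = 0.42578125. Satisfied.


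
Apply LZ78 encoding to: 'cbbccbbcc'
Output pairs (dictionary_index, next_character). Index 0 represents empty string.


LZ78 encoding steps:
Dictionary: {0: ''}
Step 1: w='' (idx 0), next='c' -> output (0, 'c'), add 'c' as idx 1
Step 2: w='' (idx 0), next='b' -> output (0, 'b'), add 'b' as idx 2
Step 3: w='b' (idx 2), next='c' -> output (2, 'c'), add 'bc' as idx 3
Step 4: w='c' (idx 1), next='b' -> output (1, 'b'), add 'cb' as idx 4
Step 5: w='bc' (idx 3), next='c' -> output (3, 'c'), add 'bcc' as idx 5


Encoded: [(0, 'c'), (0, 'b'), (2, 'c'), (1, 'b'), (3, 'c')]


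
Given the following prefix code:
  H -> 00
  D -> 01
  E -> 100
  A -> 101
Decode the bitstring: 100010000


Decoding step by step:
Bits 100 -> E
Bits 01 -> D
Bits 00 -> H
Bits 00 -> H


Decoded message: EDHH


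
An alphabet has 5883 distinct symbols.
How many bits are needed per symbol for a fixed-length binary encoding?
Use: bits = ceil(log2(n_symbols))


log2(5883) = 12.5223
Bracket: 2^12 = 4096 < 5883 <= 2^13 = 8192
So ceil(log2(5883)) = 13

bits = ceil(log2(5883)) = ceil(12.5223) = 13 bits


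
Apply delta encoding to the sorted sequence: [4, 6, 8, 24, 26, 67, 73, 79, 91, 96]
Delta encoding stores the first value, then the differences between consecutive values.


First value: 4
Deltas:
  6 - 4 = 2
  8 - 6 = 2
  24 - 8 = 16
  26 - 24 = 2
  67 - 26 = 41
  73 - 67 = 6
  79 - 73 = 6
  91 - 79 = 12
  96 - 91 = 5


Delta encoded: [4, 2, 2, 16, 2, 41, 6, 6, 12, 5]


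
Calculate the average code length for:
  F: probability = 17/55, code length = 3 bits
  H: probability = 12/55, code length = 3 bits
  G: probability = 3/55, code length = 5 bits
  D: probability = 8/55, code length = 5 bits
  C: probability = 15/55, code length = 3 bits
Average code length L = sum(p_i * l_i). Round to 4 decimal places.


Weighted contributions p_i * l_i:
  F: (17/55) * 3 = 51/55
  H: (12/55) * 3 = 36/55
  G: (3/55) * 5 = 15/55
  D: (8/55) * 5 = 40/55
  C: (15/55) * 3 = 45/55
Sum = (51 + 36 + 15 + 40 + 45)/55 = 187/55

L = 187/55 = 3.4000 bits/symbol


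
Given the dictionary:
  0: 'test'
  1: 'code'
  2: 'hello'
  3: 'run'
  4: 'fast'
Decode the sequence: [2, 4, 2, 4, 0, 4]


Look up each index in the dictionary:
  2 -> 'hello'
  4 -> 'fast'
  2 -> 'hello'
  4 -> 'fast'
  0 -> 'test'
  4 -> 'fast'

Decoded: "hello fast hello fast test fast"


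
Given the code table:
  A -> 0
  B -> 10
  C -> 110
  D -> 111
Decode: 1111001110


Decoding:
111 -> D
10 -> B
0 -> A
111 -> D
0 -> A


Result: DBADA


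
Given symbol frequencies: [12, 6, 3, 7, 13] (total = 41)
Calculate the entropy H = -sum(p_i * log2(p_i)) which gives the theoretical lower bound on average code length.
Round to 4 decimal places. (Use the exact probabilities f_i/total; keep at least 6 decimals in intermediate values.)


Per-symbol terms -p_i * log2(p_i) with p_i = f_i/41:
  p = 12/41 = 0.292683: log2(p) = -1.772590, -p*log2(p) = 0.518807
  p = 6/41 = 0.146341: log2(p) = -2.772590, -p*log2(p) = 0.405745
  p = 3/41 = 0.073171: log2(p) = -3.772590, -p*log2(p) = 0.276043
  p = 7/41 = 0.170732: log2(p) = -2.550197, -p*log2(p) = 0.435400
  p = 13/41 = 0.317073: log2(p) = -1.657112, -p*log2(p) = 0.525426
H = 0.518807 + 0.405745 + 0.276043 + 0.435400 + 0.525426 = 2.161421

H = 2.1614 bits/symbol


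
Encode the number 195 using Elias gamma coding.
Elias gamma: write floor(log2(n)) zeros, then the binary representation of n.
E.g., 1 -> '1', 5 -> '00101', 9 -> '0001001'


num_bits = floor(log2(195)) + 1 = 8
leading_zeros = num_bits - 1 = 7
binary(195) = 11000011

Elias gamma(195) = '0000000' + '11000011' = 000000011000011 (15 bits)


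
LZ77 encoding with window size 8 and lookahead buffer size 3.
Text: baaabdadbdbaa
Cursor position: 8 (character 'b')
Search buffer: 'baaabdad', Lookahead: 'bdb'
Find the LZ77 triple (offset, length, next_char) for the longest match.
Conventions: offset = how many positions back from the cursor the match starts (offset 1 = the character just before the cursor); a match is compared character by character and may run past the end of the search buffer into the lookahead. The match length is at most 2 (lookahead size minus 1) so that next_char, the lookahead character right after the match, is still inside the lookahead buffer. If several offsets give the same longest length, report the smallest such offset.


Try each offset into the search buffer:
  offset=1 (pos 7, char 'd'): match length 0
  offset=2 (pos 6, char 'a'): match length 0
  offset=3 (pos 5, char 'd'): match length 0
  offset=4 (pos 4, char 'b'): match length 2
  offset=5 (pos 3, char 'a'): match length 0
  offset=6 (pos 2, char 'a'): match length 0
  offset=7 (pos 1, char 'a'): match length 0
  offset=8 (pos 0, char 'b'): match length 1
Longest match has length 2 at offset 4.
next_char = character at position 8 + 2 = 10 -> 'b'

Best match: offset=4, length=2 (matching 'bd' starting at position 4)
LZ77 triple: (4, 2, 'b')


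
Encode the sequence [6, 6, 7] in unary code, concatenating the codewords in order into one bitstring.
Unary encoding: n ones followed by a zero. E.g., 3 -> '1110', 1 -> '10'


Encode each number as n ones followed by a terminating 0:
  6 -> 1111110 (7 bits)
  6 -> 1111110 (7 bits)
  7 -> 11111110 (8 bits)
Total length = 7 + 7 + 8 = 22 bits.

Unary([6, 6, 7]) = 1111110111111011111110 (22 bits)


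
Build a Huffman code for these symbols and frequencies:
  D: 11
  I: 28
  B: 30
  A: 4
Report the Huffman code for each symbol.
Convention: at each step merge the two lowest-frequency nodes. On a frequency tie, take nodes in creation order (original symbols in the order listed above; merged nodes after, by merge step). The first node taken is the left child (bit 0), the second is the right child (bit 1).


Huffman tree construction:
Step 1: Merge A(4) + D(11) = 15
Step 2: Merge (A+D)(15) + I(28) = 43
Step 3: Merge B(30) + ((A+D)+I)(43) = 73
Read each symbol's code off the tree from the root (left child = 0, right child = 1).

Codes:
  D: 101 (length 3)
  I: 11 (length 2)
  B: 0 (length 1)
  A: 100 (length 3)
Average code length: 131/73 = 1.7945 bits/symbol


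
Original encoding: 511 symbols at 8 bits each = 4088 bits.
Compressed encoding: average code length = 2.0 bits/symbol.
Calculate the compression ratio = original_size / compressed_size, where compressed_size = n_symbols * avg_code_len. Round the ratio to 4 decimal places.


original_size = n_symbols * orig_bits = 511 * 8 = 4088 bits
compressed_size = n_symbols * avg_code_len = 511 * 2.0 = 1022.0 bits
ratio = original_size / compressed_size = 4088 / 1022.0 = 4.0

Compression ratio = 4.0


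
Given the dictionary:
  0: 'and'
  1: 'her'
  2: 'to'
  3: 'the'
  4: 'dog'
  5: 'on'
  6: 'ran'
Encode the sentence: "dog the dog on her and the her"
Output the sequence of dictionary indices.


Look up each word in the dictionary:
  'dog' -> 4
  'the' -> 3
  'dog' -> 4
  'on' -> 5
  'her' -> 1
  'and' -> 0
  'the' -> 3
  'her' -> 1

Encoded: [4, 3, 4, 5, 1, 0, 3, 1]


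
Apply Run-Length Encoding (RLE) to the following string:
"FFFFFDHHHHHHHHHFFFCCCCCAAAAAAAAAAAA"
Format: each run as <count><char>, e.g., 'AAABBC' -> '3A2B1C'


Scanning runs left to right:
  i=0: run of 'F' x 5 -> '5F'
  i=5: run of 'D' x 1 -> '1D'
  i=6: run of 'H' x 9 -> '9H'
  i=15: run of 'F' x 3 -> '3F'
  i=18: run of 'C' x 5 -> '5C'
  i=23: run of 'A' x 12 -> '12A'

RLE = 5F1D9H3F5C12A


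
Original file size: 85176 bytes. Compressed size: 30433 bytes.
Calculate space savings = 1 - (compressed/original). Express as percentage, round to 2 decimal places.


ratio = compressed/original = 30433/85176 = 0.357295
savings = 1 - ratio = 1 - 0.357295 = 0.642705
as a percentage: 0.642705 * 100 = 64.27%

Space savings = 1 - 30433/85176 = 64.27%


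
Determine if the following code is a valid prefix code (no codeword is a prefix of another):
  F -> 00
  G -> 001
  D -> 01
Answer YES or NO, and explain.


Checking each pair (does one codeword prefix another?):
  F='00' vs G='001': prefix -- VIOLATION

NO -- this is NOT a valid prefix code. F (00) is a prefix of G (001).


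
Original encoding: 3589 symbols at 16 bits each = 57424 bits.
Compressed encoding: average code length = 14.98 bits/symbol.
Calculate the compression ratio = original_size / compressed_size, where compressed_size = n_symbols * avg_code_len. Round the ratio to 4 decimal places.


original_size = n_symbols * orig_bits = 3589 * 16 = 57424 bits
compressed_size = n_symbols * avg_code_len = 3589 * 14.98 = 53763.22 bits
ratio = original_size / compressed_size = 57424 / 53763.22 = 1.0681

Compression ratio = 1.0681


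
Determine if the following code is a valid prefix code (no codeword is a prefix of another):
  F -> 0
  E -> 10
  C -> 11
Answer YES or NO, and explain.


Checking each pair (does one codeword prefix another?):
  F='0' vs E='10': no prefix
  F='0' vs C='11': no prefix
  E='10' vs F='0': no prefix
  E='10' vs C='11': no prefix
  C='11' vs F='0': no prefix
  C='11' vs E='10': no prefix
No violation found over all pairs.

YES -- this is a valid prefix code. No codeword is a prefix of any other codeword.


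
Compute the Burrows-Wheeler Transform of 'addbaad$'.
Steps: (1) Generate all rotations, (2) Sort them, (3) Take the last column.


Rotations (sorted):
  0: $addbaad -> last char: d
  1: aad$addb -> last char: b
  2: ad$addba -> last char: a
  3: addbaad$ -> last char: $
  4: baad$add -> last char: d
  5: d$addbaa -> last char: a
  6: dbaad$ad -> last char: d
  7: ddbaad$a -> last char: a


BWT = dba$dada


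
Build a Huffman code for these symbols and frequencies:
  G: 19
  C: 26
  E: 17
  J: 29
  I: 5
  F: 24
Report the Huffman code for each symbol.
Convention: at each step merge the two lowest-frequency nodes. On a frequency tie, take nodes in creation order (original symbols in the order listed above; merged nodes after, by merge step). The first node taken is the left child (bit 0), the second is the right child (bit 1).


Huffman tree construction:
Step 1: Merge I(5) + E(17) = 22
Step 2: Merge G(19) + (I+E)(22) = 41
Step 3: Merge F(24) + C(26) = 50
Step 4: Merge J(29) + (G+(I+E))(41) = 70
Step 5: Merge (F+C)(50) + (J+(G+(I+E)))(70) = 120
Read each symbol's code off the tree from the root (left child = 0, right child = 1).

Codes:
  G: 110 (length 3)
  C: 01 (length 2)
  E: 1111 (length 4)
  J: 10 (length 2)
  I: 1110 (length 4)
  F: 00 (length 2)
Average code length: 303/120 = 2.5250 bits/symbol


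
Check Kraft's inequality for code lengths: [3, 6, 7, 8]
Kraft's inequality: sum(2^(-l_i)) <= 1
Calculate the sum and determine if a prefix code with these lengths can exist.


Sum = 2^(-3) + 2^(-6) + 2^(-7) + 2^(-8)
    = 0.125 + 0.015625 + 0.0078125 + 0.00390625
    = 39/256 = 0.15234375
Since 0.15234375 <= 1, Kraft's inequality IS satisfied.
A prefix code with these lengths CAN exist.

Kraft sum = 0.15234375. Satisfied.


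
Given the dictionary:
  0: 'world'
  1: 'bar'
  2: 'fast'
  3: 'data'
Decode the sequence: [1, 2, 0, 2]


Look up each index in the dictionary:
  1 -> 'bar'
  2 -> 'fast'
  0 -> 'world'
  2 -> 'fast'

Decoded: "bar fast world fast"


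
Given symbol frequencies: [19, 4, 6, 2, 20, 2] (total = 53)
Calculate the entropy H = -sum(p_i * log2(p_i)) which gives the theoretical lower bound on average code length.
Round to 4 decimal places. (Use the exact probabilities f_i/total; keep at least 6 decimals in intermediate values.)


Per-symbol terms -p_i * log2(p_i) with p_i = f_i/53:
  p = 19/53 = 0.358491: log2(p) = -1.479993, -p*log2(p) = 0.530564
  p = 4/53 = 0.075472: log2(p) = -3.727920, -p*log2(p) = 0.281352
  p = 6/53 = 0.113208: log2(p) = -3.142958, -p*log2(p) = 0.355807
  p = 2/53 = 0.037736: log2(p) = -4.727920, -p*log2(p) = 0.178412
  p = 20/53 = 0.377358: log2(p) = -1.405992, -p*log2(p) = 0.530563
  p = 2/53 = 0.037736: log2(p) = -4.727920, -p*log2(p) = 0.178412
H = 0.530564 + 0.281352 + 0.355807 + 0.178412 + 0.530563 + 0.178412 = 2.055110

H = 2.0551 bits/symbol


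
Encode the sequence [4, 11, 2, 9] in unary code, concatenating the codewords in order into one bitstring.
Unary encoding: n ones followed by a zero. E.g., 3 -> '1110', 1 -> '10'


Encode each number as n ones followed by a terminating 0:
  4 -> 11110 (5 bits)
  11 -> 111111111110 (12 bits)
  2 -> 110 (3 bits)
  9 -> 1111111110 (10 bits)
Total length = 5 + 12 + 3 + 10 = 30 bits.

Unary([4, 11, 2, 9]) = 111101111111111101101111111110 (30 bits)


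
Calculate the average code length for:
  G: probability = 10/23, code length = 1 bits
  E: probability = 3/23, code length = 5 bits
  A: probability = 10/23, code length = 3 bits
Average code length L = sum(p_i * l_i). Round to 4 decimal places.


Weighted contributions p_i * l_i:
  G: (10/23) * 1 = 10/23
  E: (3/23) * 5 = 15/23
  A: (10/23) * 3 = 30/23
Sum = (10 + 15 + 30)/23 = 55/23

L = 55/23 = 2.3913 bits/symbol


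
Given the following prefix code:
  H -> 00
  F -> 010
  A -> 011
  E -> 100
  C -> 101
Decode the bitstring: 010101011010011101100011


Decoding step by step:
Bits 010 -> F
Bits 101 -> C
Bits 011 -> A
Bits 010 -> F
Bits 011 -> A
Bits 101 -> C
Bits 100 -> E
Bits 011 -> A


Decoded message: FCAFACEA


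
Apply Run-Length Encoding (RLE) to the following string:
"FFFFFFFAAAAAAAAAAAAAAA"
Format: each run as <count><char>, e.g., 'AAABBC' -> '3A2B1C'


Scanning runs left to right:
  i=0: run of 'F' x 7 -> '7F'
  i=7: run of 'A' x 15 -> '15A'

RLE = 7F15A


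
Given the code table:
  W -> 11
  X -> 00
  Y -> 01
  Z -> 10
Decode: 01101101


Decoding:
01 -> Y
10 -> Z
11 -> W
01 -> Y


Result: YZWY


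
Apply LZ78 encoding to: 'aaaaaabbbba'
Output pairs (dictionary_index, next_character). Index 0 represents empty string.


LZ78 encoding steps:
Dictionary: {0: ''}
Step 1: w='' (idx 0), next='a' -> output (0, 'a'), add 'a' as idx 1
Step 2: w='a' (idx 1), next='a' -> output (1, 'a'), add 'aa' as idx 2
Step 3: w='aa' (idx 2), next='a' -> output (2, 'a'), add 'aaa' as idx 3
Step 4: w='' (idx 0), next='b' -> output (0, 'b'), add 'b' as idx 4
Step 5: w='b' (idx 4), next='b' -> output (4, 'b'), add 'bb' as idx 5
Step 6: w='b' (idx 4), next='a' -> output (4, 'a'), add 'ba' as idx 6


Encoded: [(0, 'a'), (1, 'a'), (2, 'a'), (0, 'b'), (4, 'b'), (4, 'a')]


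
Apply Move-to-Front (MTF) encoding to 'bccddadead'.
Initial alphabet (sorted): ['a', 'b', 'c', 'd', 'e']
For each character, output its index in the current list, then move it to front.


MTF encoding:
'b': index 1 in ['a', 'b', 'c', 'd', 'e'] -> ['b', 'a', 'c', 'd', 'e']
'c': index 2 in ['b', 'a', 'c', 'd', 'e'] -> ['c', 'b', 'a', 'd', 'e']
'c': index 0 in ['c', 'b', 'a', 'd', 'e'] -> ['c', 'b', 'a', 'd', 'e']
'd': index 3 in ['c', 'b', 'a', 'd', 'e'] -> ['d', 'c', 'b', 'a', 'e']
'd': index 0 in ['d', 'c', 'b', 'a', 'e'] -> ['d', 'c', 'b', 'a', 'e']
'a': index 3 in ['d', 'c', 'b', 'a', 'e'] -> ['a', 'd', 'c', 'b', 'e']
'd': index 1 in ['a', 'd', 'c', 'b', 'e'] -> ['d', 'a', 'c', 'b', 'e']
'e': index 4 in ['d', 'a', 'c', 'b', 'e'] -> ['e', 'd', 'a', 'c', 'b']
'a': index 2 in ['e', 'd', 'a', 'c', 'b'] -> ['a', 'e', 'd', 'c', 'b']
'd': index 2 in ['a', 'e', 'd', 'c', 'b'] -> ['d', 'a', 'e', 'c', 'b']


Output: [1, 2, 0, 3, 0, 3, 1, 4, 2, 2]


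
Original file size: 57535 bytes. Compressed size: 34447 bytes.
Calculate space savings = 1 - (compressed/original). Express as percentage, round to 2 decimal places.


ratio = compressed/original = 34447/57535 = 0.598714
savings = 1 - ratio = 1 - 0.598714 = 0.401286
as a percentage: 0.401286 * 100 = 40.13%

Space savings = 1 - 34447/57535 = 40.13%


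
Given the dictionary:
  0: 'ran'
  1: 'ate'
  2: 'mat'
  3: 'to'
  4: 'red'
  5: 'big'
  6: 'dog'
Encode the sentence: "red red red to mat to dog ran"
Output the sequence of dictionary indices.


Look up each word in the dictionary:
  'red' -> 4
  'red' -> 4
  'red' -> 4
  'to' -> 3
  'mat' -> 2
  'to' -> 3
  'dog' -> 6
  'ran' -> 0

Encoded: [4, 4, 4, 3, 2, 3, 6, 0]


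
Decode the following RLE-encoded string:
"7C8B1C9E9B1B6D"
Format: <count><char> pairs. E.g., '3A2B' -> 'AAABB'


Expanding each <count><char> pair:
  7C -> 'CCCCCCC'
  8B -> 'BBBBBBBB'
  1C -> 'C'
  9E -> 'EEEEEEEEE'
  9B -> 'BBBBBBBBB'
  1B -> 'B'
  6D -> 'DDDDDD'

Decoded = CCCCCCCBBBBBBBBCEEEEEEEEEBBBBBBBBBBDDDDDD


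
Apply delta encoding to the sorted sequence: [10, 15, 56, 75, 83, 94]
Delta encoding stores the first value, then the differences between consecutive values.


First value: 10
Deltas:
  15 - 10 = 5
  56 - 15 = 41
  75 - 56 = 19
  83 - 75 = 8
  94 - 83 = 11


Delta encoded: [10, 5, 41, 19, 8, 11]


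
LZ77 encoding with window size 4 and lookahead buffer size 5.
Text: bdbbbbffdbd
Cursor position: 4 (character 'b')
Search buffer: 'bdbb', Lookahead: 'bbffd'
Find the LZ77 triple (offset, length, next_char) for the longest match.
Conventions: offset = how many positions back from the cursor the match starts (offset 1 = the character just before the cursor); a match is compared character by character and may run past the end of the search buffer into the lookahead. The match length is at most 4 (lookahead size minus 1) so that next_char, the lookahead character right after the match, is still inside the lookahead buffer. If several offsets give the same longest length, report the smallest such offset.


Try each offset into the search buffer:
  offset=1 (pos 3, char 'b'): match length 2
  offset=2 (pos 2, char 'b'): match length 2
  offset=3 (pos 1, char 'd'): match length 0
  offset=4 (pos 0, char 'b'): match length 1
Longest match has length 2, found at offsets 1, 2; take the smallest, offset 1.
next_char = character at position 4 + 2 = 6 -> 'f'

Best match: offset=1, length=2 (matching 'bb' starting at position 3)
LZ77 triple: (1, 2, 'f')


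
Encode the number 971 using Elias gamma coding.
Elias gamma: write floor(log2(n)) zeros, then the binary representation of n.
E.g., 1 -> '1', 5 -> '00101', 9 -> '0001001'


num_bits = floor(log2(971)) + 1 = 10
leading_zeros = num_bits - 1 = 9
binary(971) = 1111001011

Elias gamma(971) = '000000000' + '1111001011' = 0000000001111001011 (19 bits)


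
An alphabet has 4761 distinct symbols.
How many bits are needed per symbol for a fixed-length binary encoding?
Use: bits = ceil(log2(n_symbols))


log2(4761) = 12.217
Bracket: 2^12 = 4096 < 4761 <= 2^13 = 8192
So ceil(log2(4761)) = 13

bits = ceil(log2(4761)) = ceil(12.217) = 13 bits


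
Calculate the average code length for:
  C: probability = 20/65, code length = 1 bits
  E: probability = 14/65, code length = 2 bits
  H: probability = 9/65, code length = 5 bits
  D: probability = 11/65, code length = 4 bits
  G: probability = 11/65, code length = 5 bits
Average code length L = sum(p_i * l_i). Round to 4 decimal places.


Weighted contributions p_i * l_i:
  C: (20/65) * 1 = 20/65
  E: (14/65) * 2 = 28/65
  H: (9/65) * 5 = 45/65
  D: (11/65) * 4 = 44/65
  G: (11/65) * 5 = 55/65
Sum = (20 + 28 + 45 + 44 + 55)/65 = 192/65

L = 192/65 = 2.9538 bits/symbol
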